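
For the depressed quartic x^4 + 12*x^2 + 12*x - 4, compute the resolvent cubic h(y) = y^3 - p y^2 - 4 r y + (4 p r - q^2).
h(y) = y^3 - 12*y^2 + 16*y - 336

Identify coefficients: p = 12, q = 12, r = -4.
Plug into h(y) = y^3 - p y^2 - 4 r y + (4 p r - q^2):
  h(y) = y^3 - (12) y^2 - 4*(-4) y + (4*(12)*(-4) - (12)^2)
       = y^3 + (-12) y^2 + (16) y + (-336).
Simplifying: h(y) = y^3 - 12*y^2 + 16*y - 336.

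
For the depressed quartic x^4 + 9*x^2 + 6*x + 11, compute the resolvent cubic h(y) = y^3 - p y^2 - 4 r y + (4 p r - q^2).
h(y) = y^3 - 9*y^2 - 44*y + 360

Identify coefficients: p = 9, q = 6, r = 11.
Plug into h(y) = y^3 - p y^2 - 4 r y + (4 p r - q^2):
  h(y) = y^3 - (9) y^2 - 4*(11) y + (4*(9)*(11) - (6)^2)
       = y^3 + (-9) y^2 + (-44) y + (360).
Simplifying: h(y) = y^3 - 9*y^2 - 44*y + 360.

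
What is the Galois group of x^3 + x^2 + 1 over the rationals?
Gal(K/Q) = S_3 (symmetric group of order 6)

Compute the discriminant of x^3 + (1)*x^2 + (0)*x + (1): Δ = -31. Since Δ is not a rational square, the Galois group is not contained in A_3; it must be the full S_3 (irreducibility of the cubic rules out anything smaller).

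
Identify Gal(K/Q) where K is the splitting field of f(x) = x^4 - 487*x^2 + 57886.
Gal(K/Q) = V_4 (Klein four-group, Z/2Z × Z/2Z)

f factors as (x^2 - 206)(x^2 - 281), so the splitting field is K = Q(sqrt(206), sqrt(281)). The elements 206, 281, 57886 are all non-squares in Q, so sqrt(206) and sqrt(281) generate independent quadratic extensions. Thus [K:Q] = 4 and Gal(K/Q) is generated by the two order-2 automorphisms sqrt(206) ↦ -sqrt(206) and sqrt(281) ↦ -sqrt(281), giving V_4.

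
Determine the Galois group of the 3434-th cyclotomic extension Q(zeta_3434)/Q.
|Gal(Q(zeta_3434)/Q)| = phi(3434) = 1600; group ≅ (Z/3434Z)^* ≅ Z/16Z × Z/100Z

The n-th cyclotomic polynomial Φ_3434(x) is the minimal polynomial of zeta_3434 over Q and has degree phi(3434) = 1600. So Q(zeta_3434) is a degree-1600 Galois extension with Galois group (Z/3434Z)^*. By CRT, (Z/3434Z)^* ≅ (Z/2Z)^* × (Z/17Z)^* × (Z/101Z)^*. Each prime-power unit group is (Z/2Z)^* ≅ trivial group (order 1); (Z/17Z)^* ≅ Z/16Z; (Z/101Z)^* ≅ Z/100Z. Hence Gal(Q(zeta_3434)/Q) ≅ Z/16Z × Z/100Z.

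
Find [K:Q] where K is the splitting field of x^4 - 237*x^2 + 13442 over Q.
[K:Q] = 4

f factors as (x^2 - 94)(x^2 - 143); the splitting field is K = Q(sqrt(94), sqrt(143)). Since 94, 143, and 13442 are all non-squares in Q, the three subfields Q(sqrt(94)), Q(sqrt(143)), Q(sqrt(13442)) are distinct degree-2 extensions, so [K:Q] = 4 (Klein four Galois group).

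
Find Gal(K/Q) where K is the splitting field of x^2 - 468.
Gal(K/Q) = Z/2Z (cyclic of order 2)

x^2 - 468 is irreducible over Q since 468 is not a rational square. The splitting field Q(sqrt(468)) has degree 2 over Q, and its unique nontrivial automorphism is sqrt(468) ↦ -sqrt(468). Hence Gal(Q(sqrt(468))/Q) = Z/2Z.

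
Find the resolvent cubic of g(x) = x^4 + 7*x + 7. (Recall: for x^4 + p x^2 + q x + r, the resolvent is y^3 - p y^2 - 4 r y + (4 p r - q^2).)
h(y) = y^3 - 28*y - 49

Identify coefficients: p = 0, q = 7, r = 7.
Plug into h(y) = y^3 - p y^2 - 4 r y + (4 p r - q^2):
  h(y) = y^3 - (0) y^2 - 4*(7) y + (4*(0)*(7) - (7)^2)
       = y^3 + (0) y^2 + (-28) y + (-49).
Simplifying: h(y) = y^3 - 28*y - 49.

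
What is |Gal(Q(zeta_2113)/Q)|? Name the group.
|Gal(Q(zeta_2113)/Q)| = phi(2113) = 2112; group ≅ (Z/2113Z)^* ≅ Z/2112Z

The n-th cyclotomic polynomial Φ_2113(x) is the minimal polynomial of zeta_2113 over Q and has degree phi(2113) = 2112. So Q(zeta_2113) is a degree-2112 Galois extension with Galois group (Z/2113Z)^*. (Z/2113Z)^* is cyclic since 2113 is an odd prime power (or 4). Hence Gal(Q(zeta_2113)/Q) ≅ Z/2112Z.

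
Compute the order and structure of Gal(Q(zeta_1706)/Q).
|Gal(Q(zeta_1706)/Q)| = phi(1706) = 852; group ≅ (Z/1706Z)^* ≅ Z/852Z

The n-th cyclotomic polynomial Φ_1706(x) is the minimal polynomial of zeta_1706 over Q and has degree phi(1706) = 852. So Q(zeta_1706) is a degree-852 Galois extension with Galois group (Z/1706Z)^*. By CRT, (Z/1706Z)^* ≅ (Z/2Z)^* × (Z/853Z)^*. Each prime-power unit group is (Z/2Z)^* ≅ trivial group (order 1); (Z/853Z)^* ≅ Z/852Z. Hence Gal(Q(zeta_1706)/Q) ≅ Z/852Z.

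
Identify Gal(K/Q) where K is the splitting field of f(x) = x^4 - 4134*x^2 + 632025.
Gal(K/Q) = Z/2Z (cyclic of order 2)

f factors as (x^2 - 3975)(x^2 - 159), so the splitting field is K = Q(sqrt(3975), sqrt(159)). The squarefree part of 3975 is 159 and the squarefree part of 159 is also 159, so sqrt(3975) and sqrt(159) are both rational multiples of sqrt(159). Hence Q(sqrt(3975)) = Q(sqrt(159)) = Q(sqrt(159)), and the splitting field collapses to a single degree-2 extension with Galois group Z/2Z.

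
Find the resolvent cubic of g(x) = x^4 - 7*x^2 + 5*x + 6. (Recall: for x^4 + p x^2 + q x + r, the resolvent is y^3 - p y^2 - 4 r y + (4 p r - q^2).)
h(y) = y^3 + 7*y^2 - 24*y - 193

Identify coefficients: p = -7, q = 5, r = 6.
Plug into h(y) = y^3 - p y^2 - 4 r y + (4 p r - q^2):
  h(y) = y^3 - (-7) y^2 - 4*(6) y + (4*(-7)*(6) - (5)^2)
       = y^3 + (7) y^2 + (-24) y + (-193).
Simplifying: h(y) = y^3 + 7*y^2 - 24*y - 193.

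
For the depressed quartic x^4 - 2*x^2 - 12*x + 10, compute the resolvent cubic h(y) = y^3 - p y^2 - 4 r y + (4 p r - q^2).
h(y) = y^3 + 2*y^2 - 40*y - 224

Identify coefficients: p = -2, q = -12, r = 10.
Plug into h(y) = y^3 - p y^2 - 4 r y + (4 p r - q^2):
  h(y) = y^3 - (-2) y^2 - 4*(10) y + (4*(-2)*(10) - (-12)^2)
       = y^3 + (2) y^2 + (-40) y + (-224).
Simplifying: h(y) = y^3 + 2*y^2 - 40*y - 224.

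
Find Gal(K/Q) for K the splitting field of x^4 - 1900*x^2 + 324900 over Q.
Gal(K/Q) = Z/2Z (cyclic of order 2)

f factors as (x^2 - 1710)(x^2 - 190), so the splitting field is K = Q(sqrt(1710), sqrt(190)). The squarefree part of 1710 is 190 and the squarefree part of 190 is also 190, so sqrt(1710) and sqrt(190) are both rational multiples of sqrt(190). Hence Q(sqrt(1710)) = Q(sqrt(190)) = Q(sqrt(190)), and the splitting field collapses to a single degree-2 extension with Galois group Z/2Z.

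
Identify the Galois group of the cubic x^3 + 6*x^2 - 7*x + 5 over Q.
Gal(K/Q) = S_3 (symmetric group of order 6)

Compute the discriminant of x^3 + (6)*x^2 + (-7)*x + (5): Δ = -5639. Since Δ is not a rational square, the Galois group is not contained in A_3; it must be the full S_3 (irreducibility of the cubic rules out anything smaller).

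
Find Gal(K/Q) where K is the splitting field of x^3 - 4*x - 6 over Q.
Gal(K/Q) = S_3 (symmetric group of order 6)

Compute the discriminant of x^3 + (0)*x^2 + (-4)*x + (-6): Δ = -716. Since Δ is not a rational square, the Galois group is not contained in A_3; it must be the full S_3 (irreducibility of the cubic rules out anything smaller).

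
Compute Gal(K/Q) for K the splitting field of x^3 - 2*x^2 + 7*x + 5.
Gal(K/Q) = S_3 (symmetric group of order 6)

Compute the discriminant of x^3 + (-2)*x^2 + (7)*x + (5): Δ = -2951. Since Δ is not a rational square, the Galois group is not contained in A_3; it must be the full S_3 (irreducibility of the cubic rules out anything smaller).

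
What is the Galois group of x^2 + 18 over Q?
Gal(K/Q) = Z/2Z (cyclic of order 2)

x^2 + 18 is irreducible over Q since -18 is not a rational square. The splitting field Q(sqrt(-18)) has degree 2 over Q, and its unique nontrivial automorphism is sqrt(-18) ↦ -sqrt(-18). Hence Gal(Q(sqrt(-18))/Q) = Z/2Z.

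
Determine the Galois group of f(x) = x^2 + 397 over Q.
Gal(K/Q) = Z/2Z (cyclic of order 2)

x^2 + 397 is irreducible over Q since -397 is not a rational square. The splitting field Q(sqrt(-397)) has degree 2 over Q, and its unique nontrivial automorphism is sqrt(-397) ↦ -sqrt(-397). Hence Gal(Q(sqrt(-397))/Q) = Z/2Z.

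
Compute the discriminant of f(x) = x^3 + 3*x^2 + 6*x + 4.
Δ = -108

For x^3 + a x^2 + b x + c the discriminant is Δ = 18 a b c - 4 a^3 c + a^2 b^2 - 4 b^3 - 27 c^2.
Plug a = 3, b = 6, c = 4:
  18*(3)*(6)*(4) - 4*(3)^3*(4) + (3)^2*(6)^2 - 4*(6)^3 - 27*(4)^2
  = 1296 + (-432) + 324 + (-864) + (-432)
  = -108.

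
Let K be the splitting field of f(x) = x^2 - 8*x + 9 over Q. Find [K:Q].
[K:Q] = 2

The discriminant of x^2 + (-8)*x + (9) is b^2 - 4c = 64 - (36) = 28. Since 28 is not a perfect square in Q, the polynomial is irreducible over Q. Its two roots generate a degree-2 extension, so [K:Q] = 2.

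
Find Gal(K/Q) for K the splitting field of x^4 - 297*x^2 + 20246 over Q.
Gal(K/Q) = V_4 (Klein four-group, Z/2Z × Z/2Z)

f factors as (x^2 - 191)(x^2 - 106), so the splitting field is K = Q(sqrt(191), sqrt(106)). The elements 191, 106, 20246 are all non-squares in Q, so sqrt(191) and sqrt(106) generate independent quadratic extensions. Thus [K:Q] = 4 and Gal(K/Q) is generated by the two order-2 automorphisms sqrt(191) ↦ -sqrt(191) and sqrt(106) ↦ -sqrt(106), giving V_4.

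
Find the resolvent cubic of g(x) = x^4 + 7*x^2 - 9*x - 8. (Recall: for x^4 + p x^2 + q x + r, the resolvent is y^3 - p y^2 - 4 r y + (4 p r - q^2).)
h(y) = y^3 - 7*y^2 + 32*y - 305

Identify coefficients: p = 7, q = -9, r = -8.
Plug into h(y) = y^3 - p y^2 - 4 r y + (4 p r - q^2):
  h(y) = y^3 - (7) y^2 - 4*(-8) y + (4*(7)*(-8) - (-9)^2)
       = y^3 + (-7) y^2 + (32) y + (-305).
Simplifying: h(y) = y^3 - 7*y^2 + 32*y - 305.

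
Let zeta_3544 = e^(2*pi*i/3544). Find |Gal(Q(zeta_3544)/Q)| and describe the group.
|Gal(Q(zeta_3544)/Q)| = phi(3544) = 1768; group ≅ (Z/3544Z)^* ≅ Z/2Z × Z/2Z × Z/442Z

The n-th cyclotomic polynomial Φ_3544(x) is the minimal polynomial of zeta_3544 over Q and has degree phi(3544) = 1768. So Q(zeta_3544) is a degree-1768 Galois extension with Galois group (Z/3544Z)^*. By CRT, (Z/3544Z)^* ≅ (Z/8Z)^* × (Z/443Z)^*. Each prime-power unit group is (Z/8Z)^* ≅ Z/2Z × Z/2Z; (Z/443Z)^* ≅ Z/442Z. Hence Gal(Q(zeta_3544)/Q) ≅ Z/2Z × Z/2Z × Z/442Z.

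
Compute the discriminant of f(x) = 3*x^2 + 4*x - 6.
Δ = 88

For a quadratic a x^2 + b x + c the discriminant is Δ = b^2 - 4ac = (4)^2 - 4*(3)*(-6) = 16 - (-72) = 88.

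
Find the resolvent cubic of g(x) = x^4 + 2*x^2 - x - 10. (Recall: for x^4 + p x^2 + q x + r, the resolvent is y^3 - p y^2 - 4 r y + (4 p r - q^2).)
h(y) = y^3 - 2*y^2 + 40*y - 81

Identify coefficients: p = 2, q = -1, r = -10.
Plug into h(y) = y^3 - p y^2 - 4 r y + (4 p r - q^2):
  h(y) = y^3 - (2) y^2 - 4*(-10) y + (4*(2)*(-10) - (-1)^2)
       = y^3 + (-2) y^2 + (40) y + (-81).
Simplifying: h(y) = y^3 - 2*y^2 + 40*y - 81.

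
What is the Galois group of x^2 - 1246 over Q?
Gal(K/Q) = Z/2Z (cyclic of order 2)

x^2 - 1246 is irreducible over Q since 1246 is not a rational square. The splitting field Q(sqrt(1246)) has degree 2 over Q, and its unique nontrivial automorphism is sqrt(1246) ↦ -sqrt(1246). Hence Gal(Q(sqrt(1246))/Q) = Z/2Z.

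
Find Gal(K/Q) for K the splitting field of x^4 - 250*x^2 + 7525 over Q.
Gal(K/Q) = V_4 (Klein four-group, Z/2Z × Z/2Z)

f factors as (x^2 - 35)(x^2 - 215), so the splitting field is K = Q(sqrt(35), sqrt(215)). The elements 35, 215, 7525 are all non-squares in Q, so sqrt(35) and sqrt(215) generate independent quadratic extensions. Thus [K:Q] = 4 and Gal(K/Q) is generated by the two order-2 automorphisms sqrt(35) ↦ -sqrt(35) and sqrt(215) ↦ -sqrt(215), giving V_4.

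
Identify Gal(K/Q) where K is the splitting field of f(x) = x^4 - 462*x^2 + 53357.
Gal(K/Q) = V_4 (Klein four-group, Z/2Z × Z/2Z)

f factors as (x^2 - 229)(x^2 - 233), so the splitting field is K = Q(sqrt(229), sqrt(233)). The elements 229, 233, 53357 are all non-squares in Q, so sqrt(229) and sqrt(233) generate independent quadratic extensions. Thus [K:Q] = 4 and Gal(K/Q) is generated by the two order-2 automorphisms sqrt(229) ↦ -sqrt(229) and sqrt(233) ↦ -sqrt(233), giving V_4.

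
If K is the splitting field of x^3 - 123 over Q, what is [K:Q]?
[K:Q] = 6

x^3 - 123 has one real root r = 123^(1/3) and two complex roots r*zeta_3, r*zeta_3^2 where zeta_3 = e^(2*pi*i/3). The splitting field is Q(r, zeta_3). [Q(r):Q] = 3 and [Q(zeta_3):Q] = 2 with gcd = 1, so [Q(r, zeta_3):Q] = 3 * 2 = 6.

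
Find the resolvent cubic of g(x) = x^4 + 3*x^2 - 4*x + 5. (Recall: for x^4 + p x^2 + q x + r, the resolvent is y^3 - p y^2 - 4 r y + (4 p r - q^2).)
h(y) = y^3 - 3*y^2 - 20*y + 44

Identify coefficients: p = 3, q = -4, r = 5.
Plug into h(y) = y^3 - p y^2 - 4 r y + (4 p r - q^2):
  h(y) = y^3 - (3) y^2 - 4*(5) y + (4*(3)*(5) - (-4)^2)
       = y^3 + (-3) y^2 + (-20) y + (44).
Simplifying: h(y) = y^3 - 3*y^2 - 20*y + 44.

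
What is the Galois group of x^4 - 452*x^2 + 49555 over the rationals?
Gal(K/Q) = V_4 (Klein four-group, Z/2Z × Z/2Z)

f factors as (x^2 - 187)(x^2 - 265), so the splitting field is K = Q(sqrt(187), sqrt(265)). The elements 187, 265, 49555 are all non-squares in Q, so sqrt(187) and sqrt(265) generate independent quadratic extensions. Thus [K:Q] = 4 and Gal(K/Q) is generated by the two order-2 automorphisms sqrt(187) ↦ -sqrt(187) and sqrt(265) ↦ -sqrt(265), giving V_4.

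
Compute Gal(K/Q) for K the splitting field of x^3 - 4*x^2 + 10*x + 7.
Gal(K/Q) = S_3 (symmetric group of order 6)

Compute the discriminant of x^3 + (-4)*x^2 + (10)*x + (7): Δ = -6971. Since Δ is not a rational square, the Galois group is not contained in A_3; it must be the full S_3 (irreducibility of the cubic rules out anything smaller).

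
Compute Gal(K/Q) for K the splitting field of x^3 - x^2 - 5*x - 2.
Gal(K/Q) = S_3 (symmetric group of order 6)

Compute the discriminant of x^3 + (-1)*x^2 + (-5)*x + (-2): Δ = 229. Since Δ is not a rational square, the Galois group is not contained in A_3; it must be the full S_3 (irreducibility of the cubic rules out anything smaller).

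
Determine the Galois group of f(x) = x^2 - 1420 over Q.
Gal(K/Q) = Z/2Z (cyclic of order 2)

x^2 - 1420 is irreducible over Q since 1420 is not a rational square. The splitting field Q(sqrt(1420)) has degree 2 over Q, and its unique nontrivial automorphism is sqrt(1420) ↦ -sqrt(1420). Hence Gal(Q(sqrt(1420))/Q) = Z/2Z.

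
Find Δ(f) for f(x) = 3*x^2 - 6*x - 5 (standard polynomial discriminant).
Δ = 96

For a quadratic a x^2 + b x + c the discriminant is Δ = b^2 - 4ac = (-6)^2 - 4*(3)*(-5) = 36 - (-60) = 96.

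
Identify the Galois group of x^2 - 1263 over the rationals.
Gal(K/Q) = Z/2Z (cyclic of order 2)

x^2 - 1263 is irreducible over Q since 1263 is not a rational square. The splitting field Q(sqrt(1263)) has degree 2 over Q, and its unique nontrivial automorphism is sqrt(1263) ↦ -sqrt(1263). Hence Gal(Q(sqrt(1263))/Q) = Z/2Z.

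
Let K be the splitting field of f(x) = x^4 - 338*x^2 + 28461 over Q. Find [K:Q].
[K:Q] = 4

f factors as (x^2 - 159)(x^2 - 179); the splitting field is K = Q(sqrt(159), sqrt(179)). Since 159, 179, and 28461 are all non-squares in Q, the three subfields Q(sqrt(159)), Q(sqrt(179)), Q(sqrt(28461)) are distinct degree-2 extensions, so [K:Q] = 4 (Klein four Galois group).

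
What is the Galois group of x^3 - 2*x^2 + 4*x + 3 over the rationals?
Gal(K/Q) = S_3 (symmetric group of order 6)

Compute the discriminant of x^3 + (-2)*x^2 + (4)*x + (3): Δ = -771. Since Δ is not a rational square, the Galois group is not contained in A_3; it must be the full S_3 (irreducibility of the cubic rules out anything smaller).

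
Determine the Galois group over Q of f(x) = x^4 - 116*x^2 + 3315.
Gal(K/Q) = V_4 (Klein four-group, Z/2Z × Z/2Z)

f factors as (x^2 - 65)(x^2 - 51), so the splitting field is K = Q(sqrt(65), sqrt(51)). The elements 65, 51, 3315 are all non-squares in Q, so sqrt(65) and sqrt(51) generate independent quadratic extensions. Thus [K:Q] = 4 and Gal(K/Q) is generated by the two order-2 automorphisms sqrt(65) ↦ -sqrt(65) and sqrt(51) ↦ -sqrt(51), giving V_4.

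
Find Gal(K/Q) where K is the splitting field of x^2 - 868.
Gal(K/Q) = Z/2Z (cyclic of order 2)

x^2 - 868 is irreducible over Q since 868 is not a rational square. The splitting field Q(sqrt(868)) has degree 2 over Q, and its unique nontrivial automorphism is sqrt(868) ↦ -sqrt(868). Hence Gal(Q(sqrt(868))/Q) = Z/2Z.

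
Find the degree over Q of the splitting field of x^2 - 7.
[K:Q] = 2

The discriminant of x^2 + (0)*x + (-7) is b^2 - 4c = 0 - (-28) = 28. Since 28 is not a perfect square in Q, the polynomial is irreducible over Q. Its two roots generate a degree-2 extension, so [K:Q] = 2.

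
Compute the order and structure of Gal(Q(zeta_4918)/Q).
|Gal(Q(zeta_4918)/Q)| = phi(4918) = 2458; group ≅ (Z/4918Z)^* ≅ Z/2458Z

The n-th cyclotomic polynomial Φ_4918(x) is the minimal polynomial of zeta_4918 over Q and has degree phi(4918) = 2458. So Q(zeta_4918) is a degree-2458 Galois extension with Galois group (Z/4918Z)^*. By CRT, (Z/4918Z)^* ≅ (Z/2Z)^* × (Z/2459Z)^*. Each prime-power unit group is (Z/2Z)^* ≅ trivial group (order 1); (Z/2459Z)^* ≅ Z/2458Z. Hence Gal(Q(zeta_4918)/Q) ≅ Z/2458Z.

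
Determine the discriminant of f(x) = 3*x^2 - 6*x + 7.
Δ = -48

For a quadratic a x^2 + b x + c the discriminant is Δ = b^2 - 4ac = (-6)^2 - 4*(3)*(7) = 36 - (84) = -48.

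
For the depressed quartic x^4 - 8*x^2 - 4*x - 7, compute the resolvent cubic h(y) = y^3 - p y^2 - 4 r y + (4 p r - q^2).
h(y) = y^3 + 8*y^2 + 28*y + 208

Identify coefficients: p = -8, q = -4, r = -7.
Plug into h(y) = y^3 - p y^2 - 4 r y + (4 p r - q^2):
  h(y) = y^3 - (-8) y^2 - 4*(-7) y + (4*(-8)*(-7) - (-4)^2)
       = y^3 + (8) y^2 + (28) y + (208).
Simplifying: h(y) = y^3 + 8*y^2 + 28*y + 208.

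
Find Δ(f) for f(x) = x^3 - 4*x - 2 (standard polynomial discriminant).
Δ = 148

For a depressed cubic x^3 + p x + q the discriminant is Δ = -4 p^3 - 27 q^2 = -4*(-4)^3 - 27*(-2)^2 = 256 - 108 = 148.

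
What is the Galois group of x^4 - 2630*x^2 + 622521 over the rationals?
Gal(K/Q) = Z/2Z (cyclic of order 2)

f factors as (x^2 - 263)(x^2 - 2367), so the splitting field is K = Q(sqrt(263), sqrt(2367)). The squarefree part of 263 is 263 and the squarefree part of 2367 is also 263, so sqrt(263) and sqrt(2367) are both rational multiples of sqrt(263). Hence Q(sqrt(263)) = Q(sqrt(2367)) = Q(sqrt(263)), and the splitting field collapses to a single degree-2 extension with Galois group Z/2Z.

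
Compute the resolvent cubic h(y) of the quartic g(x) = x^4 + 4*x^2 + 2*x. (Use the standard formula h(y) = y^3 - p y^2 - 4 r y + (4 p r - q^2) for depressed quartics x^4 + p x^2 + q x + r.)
h(y) = y^3 - 4*y^2 - 4

Identify coefficients: p = 4, q = 2, r = 0.
Plug into h(y) = y^3 - p y^2 - 4 r y + (4 p r - q^2):
  h(y) = y^3 - (4) y^2 - 4*(0) y + (4*(4)*(0) - (2)^2)
       = y^3 + (-4) y^2 + (0) y + (-4).
Simplifying: h(y) = y^3 - 4*y^2 - 4.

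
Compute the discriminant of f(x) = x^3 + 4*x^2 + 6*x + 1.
Δ = -139

For x^3 + a x^2 + b x + c the discriminant is Δ = 18 a b c - 4 a^3 c + a^2 b^2 - 4 b^3 - 27 c^2.
Plug a = 4, b = 6, c = 1:
  18*(4)*(6)*(1) - 4*(4)^3*(1) + (4)^2*(6)^2 - 4*(6)^3 - 27*(1)^2
  = 432 + (-256) + 576 + (-864) + (-27)
  = -139.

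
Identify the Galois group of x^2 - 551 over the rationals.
Gal(K/Q) = Z/2Z (cyclic of order 2)

x^2 - 551 is irreducible over Q since 551 is not a rational square. The splitting field Q(sqrt(551)) has degree 2 over Q, and its unique nontrivial automorphism is sqrt(551) ↦ -sqrt(551). Hence Gal(Q(sqrt(551))/Q) = Z/2Z.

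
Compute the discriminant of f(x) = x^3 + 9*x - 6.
Δ = -3888

For a depressed cubic x^3 + p x + q the discriminant is Δ = -4 p^3 - 27 q^2 = -4*(9)^3 - 27*(-6)^2 = -2916 - 972 = -3888.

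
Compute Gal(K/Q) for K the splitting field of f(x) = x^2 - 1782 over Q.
Gal(K/Q) = Z/2Z (cyclic of order 2)

x^2 - 1782 is irreducible over Q since 1782 is not a rational square. The splitting field Q(sqrt(1782)) has degree 2 over Q, and its unique nontrivial automorphism is sqrt(1782) ↦ -sqrt(1782). Hence Gal(Q(sqrt(1782))/Q) = Z/2Z.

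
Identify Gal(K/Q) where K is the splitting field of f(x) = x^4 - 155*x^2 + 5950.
Gal(K/Q) = V_4 (Klein four-group, Z/2Z × Z/2Z)

f factors as (x^2 - 70)(x^2 - 85), so the splitting field is K = Q(sqrt(70), sqrt(85)). The elements 70, 85, 5950 are all non-squares in Q, so sqrt(70) and sqrt(85) generate independent quadratic extensions. Thus [K:Q] = 4 and Gal(K/Q) is generated by the two order-2 automorphisms sqrt(70) ↦ -sqrt(70) and sqrt(85) ↦ -sqrt(85), giving V_4.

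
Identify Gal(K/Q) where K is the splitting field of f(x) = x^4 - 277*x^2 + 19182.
Gal(K/Q) = V_4 (Klein four-group, Z/2Z × Z/2Z)

f factors as (x^2 - 138)(x^2 - 139), so the splitting field is K = Q(sqrt(138), sqrt(139)). The elements 138, 139, 19182 are all non-squares in Q, so sqrt(138) and sqrt(139) generate independent quadratic extensions. Thus [K:Q] = 4 and Gal(K/Q) is generated by the two order-2 automorphisms sqrt(138) ↦ -sqrt(138) and sqrt(139) ↦ -sqrt(139), giving V_4.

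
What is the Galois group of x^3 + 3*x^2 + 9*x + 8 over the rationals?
Gal(K/Q) = S_3 (symmetric group of order 6)

Compute the discriminant of x^3 + (3)*x^2 + (9)*x + (8): Δ = -891. Since Δ is not a rational square, the Galois group is not contained in A_3; it must be the full S_3 (irreducibility of the cubic rules out anything smaller).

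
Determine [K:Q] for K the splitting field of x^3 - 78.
[K:Q] = 6

x^3 - 78 has one real root r = 78^(1/3) and two complex roots r*zeta_3, r*zeta_3^2 where zeta_3 = e^(2*pi*i/3). The splitting field is Q(r, zeta_3). [Q(r):Q] = 3 and [Q(zeta_3):Q] = 2 with gcd = 1, so [Q(r, zeta_3):Q] = 3 * 2 = 6.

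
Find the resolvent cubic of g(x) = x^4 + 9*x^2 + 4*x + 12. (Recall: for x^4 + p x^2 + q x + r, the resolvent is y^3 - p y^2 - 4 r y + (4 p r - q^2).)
h(y) = y^3 - 9*y^2 - 48*y + 416

Identify coefficients: p = 9, q = 4, r = 12.
Plug into h(y) = y^3 - p y^2 - 4 r y + (4 p r - q^2):
  h(y) = y^3 - (9) y^2 - 4*(12) y + (4*(9)*(12) - (4)^2)
       = y^3 + (-9) y^2 + (-48) y + (416).
Simplifying: h(y) = y^3 - 9*y^2 - 48*y + 416.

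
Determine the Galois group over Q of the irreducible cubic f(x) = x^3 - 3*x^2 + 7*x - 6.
Gal(K/Q) = S_3 (symmetric group of order 6)

Compute the discriminant of x^3 + (-3)*x^2 + (7)*x + (-6): Δ = -283. Since Δ is not a rational square, the Galois group is not contained in A_3; it must be the full S_3 (irreducibility of the cubic rules out anything smaller).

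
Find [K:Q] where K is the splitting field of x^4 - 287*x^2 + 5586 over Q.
[K:Q] = 4

f factors as (x^2 - 21)(x^2 - 266); the splitting field is K = Q(sqrt(21), sqrt(266)). Since 21, 266, and 5586 are all non-squares in Q, the three subfields Q(sqrt(21)), Q(sqrt(266)), Q(sqrt(5586)) are distinct degree-2 extensions, so [K:Q] = 4 (Klein four Galois group).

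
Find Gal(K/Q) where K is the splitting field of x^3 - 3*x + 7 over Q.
Gal(K/Q) = S_3 (symmetric group of order 6)

Compute the discriminant of x^3 + (0)*x^2 + (-3)*x + (7): Δ = -1215. Since Δ is not a rational square, the Galois group is not contained in A_3; it must be the full S_3 (irreducibility of the cubic rules out anything smaller).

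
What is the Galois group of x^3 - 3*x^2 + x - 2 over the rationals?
Gal(K/Q) = S_3 (symmetric group of order 6)

Compute the discriminant of x^3 + (-3)*x^2 + (1)*x + (-2): Δ = -211. Since Δ is not a rational square, the Galois group is not contained in A_3; it must be the full S_3 (irreducibility of the cubic rules out anything smaller).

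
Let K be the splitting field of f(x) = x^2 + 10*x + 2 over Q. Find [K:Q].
[K:Q] = 2

The discriminant of x^2 + (10)*x + (2) is b^2 - 4c = 100 - (8) = 92. Since 92 is not a perfect square in Q, the polynomial is irreducible over Q. Its two roots generate a degree-2 extension, so [K:Q] = 2.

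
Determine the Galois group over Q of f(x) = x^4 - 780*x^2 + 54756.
Gal(K/Q) = Z/2Z (cyclic of order 2)

f factors as (x^2 - 702)(x^2 - 78), so the splitting field is K = Q(sqrt(702), sqrt(78)). The squarefree part of 702 is 78 and the squarefree part of 78 is also 78, so sqrt(702) and sqrt(78) are both rational multiples of sqrt(78). Hence Q(sqrt(702)) = Q(sqrt(78)) = Q(sqrt(78)), and the splitting field collapses to a single degree-2 extension with Galois group Z/2Z.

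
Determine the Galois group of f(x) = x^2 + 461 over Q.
Gal(K/Q) = Z/2Z (cyclic of order 2)

x^2 + 461 is irreducible over Q since -461 is not a rational square. The splitting field Q(sqrt(-461)) has degree 2 over Q, and its unique nontrivial automorphism is sqrt(-461) ↦ -sqrt(-461). Hence Gal(Q(sqrt(-461))/Q) = Z/2Z.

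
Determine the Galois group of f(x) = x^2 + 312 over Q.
Gal(K/Q) = Z/2Z (cyclic of order 2)

x^2 + 312 is irreducible over Q since -312 is not a rational square. The splitting field Q(sqrt(-312)) has degree 2 over Q, and its unique nontrivial automorphism is sqrt(-312) ↦ -sqrt(-312). Hence Gal(Q(sqrt(-312))/Q) = Z/2Z.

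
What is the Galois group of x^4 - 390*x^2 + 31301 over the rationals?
Gal(K/Q) = V_4 (Klein four-group, Z/2Z × Z/2Z)

f factors as (x^2 - 277)(x^2 - 113), so the splitting field is K = Q(sqrt(277), sqrt(113)). The elements 277, 113, 31301 are all non-squares in Q, so sqrt(277) and sqrt(113) generate independent quadratic extensions. Thus [K:Q] = 4 and Gal(K/Q) is generated by the two order-2 automorphisms sqrt(277) ↦ -sqrt(277) and sqrt(113) ↦ -sqrt(113), giving V_4.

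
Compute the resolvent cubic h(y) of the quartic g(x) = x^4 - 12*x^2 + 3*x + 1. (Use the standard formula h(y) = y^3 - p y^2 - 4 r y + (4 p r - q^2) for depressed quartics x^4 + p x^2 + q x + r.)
h(y) = y^3 + 12*y^2 - 4*y - 57

Identify coefficients: p = -12, q = 3, r = 1.
Plug into h(y) = y^3 - p y^2 - 4 r y + (4 p r - q^2):
  h(y) = y^3 - (-12) y^2 - 4*(1) y + (4*(-12)*(1) - (3)^2)
       = y^3 + (12) y^2 + (-4) y + (-57).
Simplifying: h(y) = y^3 + 12*y^2 - 4*y - 57.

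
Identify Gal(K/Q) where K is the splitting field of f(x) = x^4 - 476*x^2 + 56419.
Gal(K/Q) = V_4 (Klein four-group, Z/2Z × Z/2Z)

f factors as (x^2 - 253)(x^2 - 223), so the splitting field is K = Q(sqrt(253), sqrt(223)). The elements 253, 223, 56419 are all non-squares in Q, so sqrt(253) and sqrt(223) generate independent quadratic extensions. Thus [K:Q] = 4 and Gal(K/Q) is generated by the two order-2 automorphisms sqrt(253) ↦ -sqrt(253) and sqrt(223) ↦ -sqrt(223), giving V_4.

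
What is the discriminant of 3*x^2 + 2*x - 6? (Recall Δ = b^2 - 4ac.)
Δ = 76

For a quadratic a x^2 + b x + c the discriminant is Δ = b^2 - 4ac = (2)^2 - 4*(3)*(-6) = 4 - (-72) = 76.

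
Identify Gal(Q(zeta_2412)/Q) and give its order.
|Gal(Q(zeta_2412)/Q)| = phi(2412) = 792; group ≅ (Z/2412Z)^* ≅ Z/2Z × Z/6Z × Z/66Z

The n-th cyclotomic polynomial Φ_2412(x) is the minimal polynomial of zeta_2412 over Q and has degree phi(2412) = 792. So Q(zeta_2412) is a degree-792 Galois extension with Galois group (Z/2412Z)^*. By CRT, (Z/2412Z)^* ≅ (Z/4Z)^* × (Z/9Z)^* × (Z/67Z)^*. Each prime-power unit group is (Z/4Z)^* ≅ Z/2Z; (Z/9Z)^* ≅ Z/6Z; (Z/67Z)^* ≅ Z/66Z. Hence Gal(Q(zeta_2412)/Q) ≅ Z/2Z × Z/6Z × Z/66Z.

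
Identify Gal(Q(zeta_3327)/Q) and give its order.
|Gal(Q(zeta_3327)/Q)| = phi(3327) = 2216; group ≅ (Z/3327Z)^* ≅ Z/2Z × Z/1108Z

The n-th cyclotomic polynomial Φ_3327(x) is the minimal polynomial of zeta_3327 over Q and has degree phi(3327) = 2216. So Q(zeta_3327) is a degree-2216 Galois extension with Galois group (Z/3327Z)^*. By CRT, (Z/3327Z)^* ≅ (Z/3Z)^* × (Z/1109Z)^*. Each prime-power unit group is (Z/3Z)^* ≅ Z/2Z; (Z/1109Z)^* ≅ Z/1108Z. Hence Gal(Q(zeta_3327)/Q) ≅ Z/2Z × Z/1108Z.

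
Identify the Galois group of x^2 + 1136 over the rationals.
Gal(K/Q) = Z/2Z (cyclic of order 2)

x^2 + 1136 is irreducible over Q since -1136 is not a rational square. The splitting field Q(sqrt(-1136)) has degree 2 over Q, and its unique nontrivial automorphism is sqrt(-1136) ↦ -sqrt(-1136). Hence Gal(Q(sqrt(-1136))/Q) = Z/2Z.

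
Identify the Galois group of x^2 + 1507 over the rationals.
Gal(K/Q) = Z/2Z (cyclic of order 2)

x^2 + 1507 is irreducible over Q since -1507 is not a rational square. The splitting field Q(sqrt(-1507)) has degree 2 over Q, and its unique nontrivial automorphism is sqrt(-1507) ↦ -sqrt(-1507). Hence Gal(Q(sqrt(-1507))/Q) = Z/2Z.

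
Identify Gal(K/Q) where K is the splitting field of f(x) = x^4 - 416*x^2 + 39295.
Gal(K/Q) = V_4 (Klein four-group, Z/2Z × Z/2Z)

f factors as (x^2 - 145)(x^2 - 271), so the splitting field is K = Q(sqrt(145), sqrt(271)). The elements 145, 271, 39295 are all non-squares in Q, so sqrt(145) and sqrt(271) generate independent quadratic extensions. Thus [K:Q] = 4 and Gal(K/Q) is generated by the two order-2 automorphisms sqrt(145) ↦ -sqrt(145) and sqrt(271) ↦ -sqrt(271), giving V_4.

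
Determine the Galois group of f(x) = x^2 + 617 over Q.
Gal(K/Q) = Z/2Z (cyclic of order 2)

x^2 + 617 is irreducible over Q since -617 is not a rational square. The splitting field Q(sqrt(-617)) has degree 2 over Q, and its unique nontrivial automorphism is sqrt(-617) ↦ -sqrt(-617). Hence Gal(Q(sqrt(-617))/Q) = Z/2Z.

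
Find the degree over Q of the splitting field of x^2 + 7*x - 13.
[K:Q] = 2

The discriminant of x^2 + (7)*x + (-13) is b^2 - 4c = 49 - (-52) = 101. Since 101 is not a perfect square in Q, the polynomial is irreducible over Q. Its two roots generate a degree-2 extension, so [K:Q] = 2.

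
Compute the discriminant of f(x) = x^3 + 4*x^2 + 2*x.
Δ = 32

For x^3 + a x^2 + b x + c the discriminant is Δ = 18 a b c - 4 a^3 c + a^2 b^2 - 4 b^3 - 27 c^2.
Plug a = 4, b = 2, c = 0:
  18*(4)*(2)*(0) - 4*(4)^3*(0) + (4)^2*(2)^2 - 4*(2)^3 - 27*(0)^2
  = 0 + (0) + 64 + (-32) + (0)
  = 32.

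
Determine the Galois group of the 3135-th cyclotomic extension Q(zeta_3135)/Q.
|Gal(Q(zeta_3135)/Q)| = phi(3135) = 1440; group ≅ (Z/3135Z)^* ≅ Z/2Z × Z/4Z × Z/10Z × Z/18Z

The n-th cyclotomic polynomial Φ_3135(x) is the minimal polynomial of zeta_3135 over Q and has degree phi(3135) = 1440. So Q(zeta_3135) is a degree-1440 Galois extension with Galois group (Z/3135Z)^*. By CRT, (Z/3135Z)^* ≅ (Z/3Z)^* × (Z/5Z)^* × (Z/11Z)^* × (Z/19Z)^*. Each prime-power unit group is (Z/3Z)^* ≅ Z/2Z; (Z/5Z)^* ≅ Z/4Z; (Z/11Z)^* ≅ Z/10Z; (Z/19Z)^* ≅ Z/18Z. Hence Gal(Q(zeta_3135)/Q) ≅ Z/2Z × Z/4Z × Z/10Z × Z/18Z.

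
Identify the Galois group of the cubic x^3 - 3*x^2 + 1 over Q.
Gal(K/Q) = A_3 (cyclic of order 3)

Compute the discriminant of x^3 + (-3)*x^2 + (0)*x + (1): Δ = 81. Since Δ is a perfect square (Δ = 9^2), the Galois group is contained in A_3. Irreducibility forces the group to be transitive on three roots, so Gal = A_3.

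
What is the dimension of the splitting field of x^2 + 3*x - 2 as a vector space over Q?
[K:Q] = 2

The discriminant of x^2 + (3)*x + (-2) is b^2 - 4c = 9 - (-8) = 17. Since 17 is not a perfect square in Q, the polynomial is irreducible over Q. Its two roots generate a degree-2 extension, so [K:Q] = 2.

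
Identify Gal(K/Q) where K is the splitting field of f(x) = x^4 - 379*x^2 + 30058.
Gal(K/Q) = V_4 (Klein four-group, Z/2Z × Z/2Z)

f factors as (x^2 - 113)(x^2 - 266), so the splitting field is K = Q(sqrt(113), sqrt(266)). The elements 113, 266, 30058 are all non-squares in Q, so sqrt(113) and sqrt(266) generate independent quadratic extensions. Thus [K:Q] = 4 and Gal(K/Q) is generated by the two order-2 automorphisms sqrt(113) ↦ -sqrt(113) and sqrt(266) ↦ -sqrt(266), giving V_4.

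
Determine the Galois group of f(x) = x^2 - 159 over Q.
Gal(K/Q) = Z/2Z (cyclic of order 2)

x^2 - 159 is irreducible over Q since 159 is not a rational square. The splitting field Q(sqrt(159)) has degree 2 over Q, and its unique nontrivial automorphism is sqrt(159) ↦ -sqrt(159). Hence Gal(Q(sqrt(159))/Q) = Z/2Z.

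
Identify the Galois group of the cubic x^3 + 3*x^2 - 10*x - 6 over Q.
Gal(K/Q) = S_3 (symmetric group of order 6)

Compute the discriminant of x^3 + (3)*x^2 + (-10)*x + (-6): Δ = 7816. Since Δ is not a rational square, the Galois group is not contained in A_3; it must be the full S_3 (irreducibility of the cubic rules out anything smaller).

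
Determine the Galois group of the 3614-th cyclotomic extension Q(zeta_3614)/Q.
|Gal(Q(zeta_3614)/Q)| = phi(3614) = 1656; group ≅ (Z/3614Z)^* ≅ Z/12Z × Z/138Z

The n-th cyclotomic polynomial Φ_3614(x) is the minimal polynomial of zeta_3614 over Q and has degree phi(3614) = 1656. So Q(zeta_3614) is a degree-1656 Galois extension with Galois group (Z/3614Z)^*. By CRT, (Z/3614Z)^* ≅ (Z/2Z)^* × (Z/13Z)^* × (Z/139Z)^*. Each prime-power unit group is (Z/2Z)^* ≅ trivial group (order 1); (Z/13Z)^* ≅ Z/12Z; (Z/139Z)^* ≅ Z/138Z. Hence Gal(Q(zeta_3614)/Q) ≅ Z/12Z × Z/138Z.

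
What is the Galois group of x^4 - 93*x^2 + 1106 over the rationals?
Gal(K/Q) = V_4 (Klein four-group, Z/2Z × Z/2Z)

f factors as (x^2 - 79)(x^2 - 14), so the splitting field is K = Q(sqrt(79), sqrt(14)). The elements 79, 14, 1106 are all non-squares in Q, so sqrt(79) and sqrt(14) generate independent quadratic extensions. Thus [K:Q] = 4 and Gal(K/Q) is generated by the two order-2 automorphisms sqrt(79) ↦ -sqrt(79) and sqrt(14) ↦ -sqrt(14), giving V_4.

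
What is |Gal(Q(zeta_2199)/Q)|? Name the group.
|Gal(Q(zeta_2199)/Q)| = phi(2199) = 1464; group ≅ (Z/2199Z)^* ≅ Z/2Z × Z/732Z

The n-th cyclotomic polynomial Φ_2199(x) is the minimal polynomial of zeta_2199 over Q and has degree phi(2199) = 1464. So Q(zeta_2199) is a degree-1464 Galois extension with Galois group (Z/2199Z)^*. By CRT, (Z/2199Z)^* ≅ (Z/3Z)^* × (Z/733Z)^*. Each prime-power unit group is (Z/3Z)^* ≅ Z/2Z; (Z/733Z)^* ≅ Z/732Z. Hence Gal(Q(zeta_2199)/Q) ≅ Z/2Z × Z/732Z.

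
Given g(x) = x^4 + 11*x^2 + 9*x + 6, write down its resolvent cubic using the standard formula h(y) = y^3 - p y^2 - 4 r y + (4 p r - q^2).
h(y) = y^3 - 11*y^2 - 24*y + 183

Identify coefficients: p = 11, q = 9, r = 6.
Plug into h(y) = y^3 - p y^2 - 4 r y + (4 p r - q^2):
  h(y) = y^3 - (11) y^2 - 4*(6) y + (4*(11)*(6) - (9)^2)
       = y^3 + (-11) y^2 + (-24) y + (183).
Simplifying: h(y) = y^3 - 11*y^2 - 24*y + 183.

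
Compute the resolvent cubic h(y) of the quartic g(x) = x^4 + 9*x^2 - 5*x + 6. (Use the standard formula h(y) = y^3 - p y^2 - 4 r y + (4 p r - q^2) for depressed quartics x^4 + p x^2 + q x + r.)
h(y) = y^3 - 9*y^2 - 24*y + 191

Identify coefficients: p = 9, q = -5, r = 6.
Plug into h(y) = y^3 - p y^2 - 4 r y + (4 p r - q^2):
  h(y) = y^3 - (9) y^2 - 4*(6) y + (4*(9)*(6) - (-5)^2)
       = y^3 + (-9) y^2 + (-24) y + (191).
Simplifying: h(y) = y^3 - 9*y^2 - 24*y + 191.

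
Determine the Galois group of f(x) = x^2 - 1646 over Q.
Gal(K/Q) = Z/2Z (cyclic of order 2)

x^2 - 1646 is irreducible over Q since 1646 is not a rational square. The splitting field Q(sqrt(1646)) has degree 2 over Q, and its unique nontrivial automorphism is sqrt(1646) ↦ -sqrt(1646). Hence Gal(Q(sqrt(1646))/Q) = Z/2Z.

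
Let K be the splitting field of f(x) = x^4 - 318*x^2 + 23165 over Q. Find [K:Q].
[K:Q] = 4

f factors as (x^2 - 205)(x^2 - 113); the splitting field is K = Q(sqrt(205), sqrt(113)). Since 205, 113, and 23165 are all non-squares in Q, the three subfields Q(sqrt(205)), Q(sqrt(113)), Q(sqrt(23165)) are distinct degree-2 extensions, so [K:Q] = 4 (Klein four Galois group).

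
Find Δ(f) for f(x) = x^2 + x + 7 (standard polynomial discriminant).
Δ = -27

For a quadratic a x^2 + b x + c the discriminant is Δ = b^2 - 4ac = (1)^2 - 4*(1)*(7) = 1 - (28) = -27.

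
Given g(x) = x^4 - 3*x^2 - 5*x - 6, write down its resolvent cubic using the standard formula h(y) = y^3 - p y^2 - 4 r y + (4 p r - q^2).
h(y) = y^3 + 3*y^2 + 24*y + 47

Identify coefficients: p = -3, q = -5, r = -6.
Plug into h(y) = y^3 - p y^2 - 4 r y + (4 p r - q^2):
  h(y) = y^3 - (-3) y^2 - 4*(-6) y + (4*(-3)*(-6) - (-5)^2)
       = y^3 + (3) y^2 + (24) y + (47).
Simplifying: h(y) = y^3 + 3*y^2 + 24*y + 47.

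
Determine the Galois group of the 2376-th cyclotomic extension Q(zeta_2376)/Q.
|Gal(Q(zeta_2376)/Q)| = phi(2376) = 720; group ≅ (Z/2376Z)^* ≅ Z/2Z × Z/2Z × Z/10Z × Z/18Z

The n-th cyclotomic polynomial Φ_2376(x) is the minimal polynomial of zeta_2376 over Q and has degree phi(2376) = 720. So Q(zeta_2376) is a degree-720 Galois extension with Galois group (Z/2376Z)^*. By CRT, (Z/2376Z)^* ≅ (Z/8Z)^* × (Z/27Z)^* × (Z/11Z)^*. Each prime-power unit group is (Z/8Z)^* ≅ Z/2Z × Z/2Z; (Z/27Z)^* ≅ Z/18Z; (Z/11Z)^* ≅ Z/10Z. Hence Gal(Q(zeta_2376)/Q) ≅ Z/2Z × Z/2Z × Z/10Z × Z/18Z.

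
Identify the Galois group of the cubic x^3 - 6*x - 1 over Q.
Gal(K/Q) = S_3 (symmetric group of order 6)

Compute the discriminant of x^3 + (0)*x^2 + (-6)*x + (-1): Δ = 837. Since Δ is not a rational square, the Galois group is not contained in A_3; it must be the full S_3 (irreducibility of the cubic rules out anything smaller).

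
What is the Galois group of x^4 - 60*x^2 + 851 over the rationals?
Gal(K/Q) = V_4 (Klein four-group, Z/2Z × Z/2Z)

f factors as (x^2 - 37)(x^2 - 23), so the splitting field is K = Q(sqrt(37), sqrt(23)). The elements 37, 23, 851 are all non-squares in Q, so sqrt(37) and sqrt(23) generate independent quadratic extensions. Thus [K:Q] = 4 and Gal(K/Q) is generated by the two order-2 automorphisms sqrt(37) ↦ -sqrt(37) and sqrt(23) ↦ -sqrt(23), giving V_4.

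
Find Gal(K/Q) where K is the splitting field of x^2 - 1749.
Gal(K/Q) = Z/2Z (cyclic of order 2)

x^2 - 1749 is irreducible over Q since 1749 is not a rational square. The splitting field Q(sqrt(1749)) has degree 2 over Q, and its unique nontrivial automorphism is sqrt(1749) ↦ -sqrt(1749). Hence Gal(Q(sqrt(1749))/Q) = Z/2Z.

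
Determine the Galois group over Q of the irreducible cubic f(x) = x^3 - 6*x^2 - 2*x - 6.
Gal(K/Q) = S_3 (symmetric group of order 6)

Compute the discriminant of x^3 + (-6)*x^2 + (-2)*x + (-6): Δ = -7276. Since Δ is not a rational square, the Galois group is not contained in A_3; it must be the full S_3 (irreducibility of the cubic rules out anything smaller).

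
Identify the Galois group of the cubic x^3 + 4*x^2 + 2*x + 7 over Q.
Gal(K/Q) = S_3 (symmetric group of order 6)

Compute the discriminant of x^3 + (4)*x^2 + (2)*x + (7): Δ = -2075. Since Δ is not a rational square, the Galois group is not contained in A_3; it must be the full S_3 (irreducibility of the cubic rules out anything smaller).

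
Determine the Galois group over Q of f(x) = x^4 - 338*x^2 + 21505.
Gal(K/Q) = V_4 (Klein four-group, Z/2Z × Z/2Z)

f factors as (x^2 - 253)(x^2 - 85), so the splitting field is K = Q(sqrt(253), sqrt(85)). The elements 253, 85, 21505 are all non-squares in Q, so sqrt(253) and sqrt(85) generate independent quadratic extensions. Thus [K:Q] = 4 and Gal(K/Q) is generated by the two order-2 automorphisms sqrt(253) ↦ -sqrt(253) and sqrt(85) ↦ -sqrt(85), giving V_4.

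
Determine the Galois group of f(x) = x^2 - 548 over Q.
Gal(K/Q) = Z/2Z (cyclic of order 2)

x^2 - 548 is irreducible over Q since 548 is not a rational square. The splitting field Q(sqrt(548)) has degree 2 over Q, and its unique nontrivial automorphism is sqrt(548) ↦ -sqrt(548). Hence Gal(Q(sqrt(548))/Q) = Z/2Z.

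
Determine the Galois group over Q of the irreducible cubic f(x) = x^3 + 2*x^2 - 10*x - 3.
Gal(K/Q) = S_3 (symmetric group of order 6)

Compute the discriminant of x^3 + (2)*x^2 + (-10)*x + (-3): Δ = 5333. Since Δ is not a rational square, the Galois group is not contained in A_3; it must be the full S_3 (irreducibility of the cubic rules out anything smaller).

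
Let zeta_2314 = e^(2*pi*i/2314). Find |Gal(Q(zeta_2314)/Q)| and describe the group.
|Gal(Q(zeta_2314)/Q)| = phi(2314) = 1056; group ≅ (Z/2314Z)^* ≅ Z/12Z × Z/88Z

The n-th cyclotomic polynomial Φ_2314(x) is the minimal polynomial of zeta_2314 over Q and has degree phi(2314) = 1056. So Q(zeta_2314) is a degree-1056 Galois extension with Galois group (Z/2314Z)^*. By CRT, (Z/2314Z)^* ≅ (Z/2Z)^* × (Z/13Z)^* × (Z/89Z)^*. Each prime-power unit group is (Z/2Z)^* ≅ trivial group (order 1); (Z/13Z)^* ≅ Z/12Z; (Z/89Z)^* ≅ Z/88Z. Hence Gal(Q(zeta_2314)/Q) ≅ Z/12Z × Z/88Z.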